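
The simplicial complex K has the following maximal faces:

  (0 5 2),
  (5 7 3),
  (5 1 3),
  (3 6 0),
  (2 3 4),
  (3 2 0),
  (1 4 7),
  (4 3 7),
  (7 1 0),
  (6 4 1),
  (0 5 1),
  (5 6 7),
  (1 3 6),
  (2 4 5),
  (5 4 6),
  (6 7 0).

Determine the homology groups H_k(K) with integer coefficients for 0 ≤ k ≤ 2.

We work with the vertex ordering 0 < 1 < 2 < 3 < 4 < 5 < 6 < 7. The simplices of K, each written with vertices in increasing order, are:

  0-simplices (8): [0], [1], [2], [3], [4], [5], [6], [7]
  1-simplices (24): (24 of them)
  2-simplices (16): [0,1,5], [0,1,7], [0,2,3], [0,2,5], [0,3,6], [0,6,7], [1,3,5], [1,3,6], [1,4,6], [1,4,7], [2,3,4], [2,4,5], [3,4,7], [3,5,7], [4,5,6], [5,6,7]

so the chain groups are C_0 ≅ Z^8, C_1 ≅ Z^24, C_2 ≅ Z^16.

∂_1: C_1 → C_0 maps an edge to its endpoints' difference, ∂[p,q] = q − p. For instance
  ∂[6,7] = [7] − [6].
This gives a 8×24 integer matrix of rank 7; reducing to Smith normal form yields diagonal entries (1,1,1,1,1,1,1).

Boundary ∂_2: C_2 → C_1 acts by ∂[p,q,r] = [q,r] − [p,r] + [p,q]. For instance
  ∂[2,3,4] = [3,4] − [2,4] + [2,3],
  ∂[1,3,5] = [3,5] − [1,5] + [1,3].
The resulting 24×16 matrix has rank 15, and its Smith normal form has invariant factors (1,1,1,1,1,1,1,1,1,1,1,1,1,1,1).

Computing H_k = (kernel of ∂_k) / (image of ∂_{k+1}):

  H_0: rank C_0 − rank ∂_1 = 8 − 7 = 1, and the invariant factors of ∂_1 are all 1, so H_0 ≅ Z.
  H_1: rank ker ∂_1 − rank ∂_2 = (24 − 7) − 15 = 2, and the invariant factors of ∂_2 are all 1, so H_1 ≅ Z^2.
  H_2: rank ker ∂_2 − rank ∂_3 = (16 − 15) − 0 = 1, and there is no ∂_3, so H_2 ≅ Z.

H_0 ≅ Z,  H_1 ≅ Z^2,  H_2 ≅ Z.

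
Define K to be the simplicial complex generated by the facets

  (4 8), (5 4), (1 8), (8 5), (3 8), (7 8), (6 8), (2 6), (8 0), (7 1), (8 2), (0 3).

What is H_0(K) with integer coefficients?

H_0 = Z.

Order the vertices as 0 < 1 < 2 < 3 < 4 < 5 < 6 < 7 < 8. Listing each simplex with vertices in this order, K has dimension 1 with simplices:

  0-simplices (9): [0], [1], [2], [3], [4], [5], [6], [7], [8]
  1-simplices (12): [0,3], [0,8], [1,7], [1,8], [2,6], [2,8], [3,8], [4,5], [4,8], [5,8], [6,8], [7,8]

so the chain groups are C_0 ≅ Z^9, C_1 ≅ Z^12.

∂_1: C_1 → C_0 sends each edge [p,q] (with p < q) to q − p. For instance
  ∂[0,3] = [3] − [0].
The 9×12 boundary matrix has rank 8 and Smith normal form diag(1,1,1,1,1,1,1,1).

From H_k ≅ ker(∂_k) / im(∂_{k+1}) we obtain:

  H_0: rank C_0 − rank ∂_1 = 9 − 8 = 1, and the invariant factors of ∂_1 are all 1, so H_0 = Z.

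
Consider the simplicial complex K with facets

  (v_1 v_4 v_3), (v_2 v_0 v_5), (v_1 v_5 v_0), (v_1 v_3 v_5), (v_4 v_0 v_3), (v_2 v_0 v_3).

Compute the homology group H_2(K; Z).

H_2 ≅ 0.

K has 6 vertices, 12 edges, 6 triangles.
rank ∂_2 = 6, rank ∂_3 = 0 ⇒ b_2 = 6 − 6 − 0 = 0. So H_2 ≅ 0.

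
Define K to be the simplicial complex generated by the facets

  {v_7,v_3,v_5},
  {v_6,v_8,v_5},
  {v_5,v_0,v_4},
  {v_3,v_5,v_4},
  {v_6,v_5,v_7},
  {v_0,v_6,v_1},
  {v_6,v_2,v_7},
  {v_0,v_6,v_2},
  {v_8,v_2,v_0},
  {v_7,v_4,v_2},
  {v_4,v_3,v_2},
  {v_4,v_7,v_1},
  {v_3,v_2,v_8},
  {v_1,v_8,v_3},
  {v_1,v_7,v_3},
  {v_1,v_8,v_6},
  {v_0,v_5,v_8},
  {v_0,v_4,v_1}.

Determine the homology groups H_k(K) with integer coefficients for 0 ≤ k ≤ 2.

H_0 ≅ Z,  H_1 ≅ Z ⊕ Z/2Z,  H_2 = 0.

We work with the vertex ordering v_0 < v_1 < v_2 < v_3 < v_4 < v_5 < v_6 < v_7 < v_8. The simplices of K, each written with vertices in increasing order, are:

  0-simplices (9): [v_0], [v_1], [v_2], [v_3], [v_4], [v_5], [v_6], [v_7], [v_8]
  1-simplices (27): (27 of them)
  2-simplices (18): (18 of them)

Hence C_0 ≅ Z^9, C_1 ≅ Z^27, C_2 ≅ Z^18.

∂_1: C_1 → C_0 sends each edge [p,q] (with p < q) to q − p. For instance
  ∂[v_2,v_8] = [v_8] − [v_2].
As a 9×27 matrix over Z this has rank 8, with invariant factors (1,1,1,1,1,1,1,1).

The boundary map ∂_2: C_2 → C_1 maps a triangle to the signed sum of its edges. For instance
  ∂[v_0,v_2,v_6] = [v_2,v_6] − [v_0,v_6] + [v_0,v_2],
  ∂[v_1,v_6,v_8] = [v_6,v_8] − [v_1,v_8] + [v_1,v_6].
The 27×18 boundary matrix has rank 18 and Smith normal form diag(1,1,1,1,1,1,1,1,1,1,1,1,1,1,1,1,1,2).

Now H_k = ker ∂_k / im ∂_{k+1}, so:

  H_0: rank C_0 − rank ∂_1 = 9 − 8 = 1, and the invariant factors of ∂_1 are all 1, so H_0 = Z.
  H_1: rank ker ∂_1 − rank ∂_2 = (27 − 8) − 18 = 1, and ∂_2 has invariant factor 2 > 1, so H_1 = Z ⊕ Z/2Z.
  H_2: rank ker ∂_2 − rank ∂_3 = (18 − 18) − 0 = 0, and there is no ∂_3, so H_2 = 0.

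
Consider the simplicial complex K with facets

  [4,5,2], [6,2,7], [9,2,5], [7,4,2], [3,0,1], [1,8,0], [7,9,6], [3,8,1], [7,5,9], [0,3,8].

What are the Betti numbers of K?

b_0 = 2, b_1 = 1, b_2 = 1.

Order the vertices as 0 < 1 < 2 < 3 < 4 < 5 < 6 < 7 < 8 < 9. Listing each simplex with vertices in this order, K has dimension 2 with simplices:

  0-simplices (10): [0], [1], [2], [3], [4], [5], [6], [7], [8], [9]
  1-simplices (18): [0,1], [0,3], [0,8], [1,3], [1,8], [2,4], [2,5], [2,6], [2,7], [2,9], [3,8], [4,5], [4,7], [5,7], [5,9], [6,7], [6,9], [7,9]
  2-simplices (10): [0,1,3], [0,1,8], [0,3,8], [1,3,8], [2,4,5], [2,4,7], [2,5,9], [2,6,7], [5,7,9], [6,7,9]

giving chain groups C_0 ≅ Z^10, C_1 ≅ Z^18, C_2 ≅ Z^10.

∂_1: C_1 → C_0 maps an edge to its endpoints' difference, ∂[p,q] = q − p. For instance
  ∂[1,3] = [3] − [1].
This gives a 10×18 integer matrix of rank 8; reducing to Smith normal form yields diagonal entries (1,1,1,1,1,1,1,1).

∂_2: C_2 → C_1 acts by ∂[p,q,r] = [q,r] − [p,r] + [p,q]. For instance
  ∂[0,1,8] = [1,8] − [0,8] + [0,1],
  ∂[5,7,9] = [7,9] − [5,9] + [5,7].
The resulting 18×10 matrix has rank 9, and its Smith normal form has invariant factors (1,1,1,1,1,1,1,1,1).

Now H_k = ker ∂_k / im ∂_{k+1}, so:

  H_0: rank C_0 − rank ∂_1 = 10 − 8 = 2, and the invariant factors of ∂_1 are all 1, so H_0 ≅ Z^2.
  H_1: rank ker ∂_1 − rank ∂_2 = (18 − 8) − 9 = 1, and the invariant factors of ∂_2 are all 1, so H_1 ≅ Z.
  H_2: rank ker ∂_2 − rank ∂_3 = (10 − 9) − 0 = 1, and there is no ∂_3, so H_2 ≅ Z.

As a check, the Euler characteristic is 10 − 18 + 10 = 2, which agrees with 2 − 1 + 1 = 2.

Hence the Betti numbers are b_0 = 2, b_1 = 1, b_2 = 1.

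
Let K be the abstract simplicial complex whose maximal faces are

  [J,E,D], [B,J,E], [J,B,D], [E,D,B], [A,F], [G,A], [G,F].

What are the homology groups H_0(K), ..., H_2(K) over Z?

Take the total order A < B < D < E < F < G < J on the vertex set. Then K (dimension 2) consists of the simplices:

  0-simplices (7): A, B, D, E, F, G, J
  1-simplices (9): AF, AG, BD, BE, BJ, DE, DJ, EJ, FG
  2-simplices (4): BDE, BDJ, BEJ, DEJ

giving chain groups C_0 ≅ Z^7, C_1 ≅ Z^9, C_2 ≅ Z^4.

Boundary ∂_1: C_1 → C_0 is given by ∂[p,q] = [q] − [p]. For instance
  ∂AG = G − A.
As a 7×9 matrix over Z this has rank 5, with invariant factors (1,1,1,1,1).

Boundary ∂_2: C_2 → C_1 maps a triangle to the signed sum of its edges. For instance
  ∂BEJ = EJ − BJ + BE,
  ∂BDJ = DJ − BJ + BD.
The 9×4 boundary matrix has rank 3 and Smith normal form diag(1,1,1).

From H_k ≅ ker(∂_k) / im(∂_{k+1}) we obtain:

  H_0: rank C_0 − rank ∂_1 = 7 − 5 = 2, and the invariant factors of ∂_1 are all 1, so H_0 = Z^2.
  H_1: rank ker ∂_1 − rank ∂_2 = (9 − 5) − 3 = 1, and the invariant factors of ∂_2 are all 1, so H_1 = Z.
  H_2: rank ker ∂_2 − rank ∂_3 = (4 − 3) − 0 = 1, and there is no ∂_3, so H_2 = Z.

H_0 = Z^2,  H_1 = Z,  H_2 = Z.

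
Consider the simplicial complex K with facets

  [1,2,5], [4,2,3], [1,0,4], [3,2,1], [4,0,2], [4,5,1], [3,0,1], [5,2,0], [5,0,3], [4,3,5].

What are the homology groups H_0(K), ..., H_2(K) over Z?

H_0 ≅ Z,  H_1 ≅ Z/2Z,  H_2 = 0.

Fix the vertex order 0 < 1 < 2 < 3 < 4 < 5 and write every simplex with vertices in increasing order. Then dim K = 2 and the simplices of K are:

  0-simplices (6): [0], [1], [2], [3], [4], [5]
  1-simplices (15): [0,1], [0,2], [0,3], [0,4], [0,5], [1,2], [1,3], [1,4], [1,5], [2,3], [2,4], [2,5], [3,4], [3,5], [4,5]
  2-simplices (10): [0,1,3], [0,1,4], [0,2,4], [0,2,5], [0,3,5], [1,2,3], [1,2,5], [1,4,5], [2,3,4], [3,4,5]

so the chain groups are C_0 ≅ Z^6, C_1 ≅ Z^15, C_2 ≅ Z^10.

∂_1: C_1 → C_0 sends each edge [p,q] (with p < q) to q − p. For instance
  ∂[1,4] = [4] − [1].
The resulting 6×15 matrix has rank 5, and its Smith normal form has invariant factors (1,1,1,1,1).

∂_2: C_2 → C_1 sends each 2-simplex [p,q,r] to [q,r] − [p,r] + [p,q]. For instance
  ∂[0,1,3] = [1,3] − [0,3] + [0,1],
  ∂[1,4,5] = [4,5] − [1,5] + [1,4].
The 15×10 boundary matrix has rank 10 and Smith normal form diag(1,1,1,1,1,1,1,1,1,2).

Now H_k = ker ∂_k / im ∂_{k+1}, so:

  H_0: rank C_0 − rank ∂_1 = 6 − 5 = 1, and the invariant factors of ∂_1 are all 1, so H_0 = Z.
  H_1: rank ker ∂_1 − rank ∂_2 = (15 − 5) − 10 = 0, and ∂_2 has invariant factor 2 > 1, so H_1 = Z/2Z.
  H_2: rank ker ∂_2 − rank ∂_3 = (10 − 10) − 0 = 0, and there is no ∂_3, so H_2 = 0.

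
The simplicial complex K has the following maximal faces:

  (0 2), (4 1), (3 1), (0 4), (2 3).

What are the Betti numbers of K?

b_0 = 1, b_1 = 1.

Take the total order 0 < 1 < 2 < 3 < 4 on the vertex set. Then K (dimension 1) consists of the simplices:

  0-simplices (5): [0], [1], [2], [3], [4]
  1-simplices (5): [0,2], [0,4], [1,3], [1,4], [2,3]

Hence C_0 ≅ Z^5, C_1 ≅ Z^5.

The boundary map ∂_1: C_1 → C_0 sends each edge [p,q] (with p < q) to q − p. For instance
  ∂[0,2] = [2] − [0].
This gives a 5×5 integer matrix of rank 4; reducing to Smith normal form yields diagonal entries (1,1,1,1).

Reading off H_k = ker ∂_k / im ∂_{k+1}:

  H_0: rank C_0 − rank ∂_1 = 5 − 4 = 1, and the invariant factors of ∂_1 are all 1, so H_0 ≅ Z.
  H_1: rank ker ∂_1 − rank ∂_2 = (5 − 4) − 0 = 1, and there is no ∂_2, so H_1 ≅ Z.

Hence the Betti numbers are b_0 = 1, b_1 = 1.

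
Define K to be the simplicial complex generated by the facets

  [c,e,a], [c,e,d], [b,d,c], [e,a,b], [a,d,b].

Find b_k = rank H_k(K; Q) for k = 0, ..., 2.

b_0 = 1, b_1 = 1, b_2 = 0.

We work with the vertex ordering a < b < c < d < e. The simplices of K, each written with vertices in increasing order, are:

  0-simplices (5): a, b, c, d, e
  1-simplices (10): ab, ac, ad, ae, bc, bd, be, cd, ce, de
  2-simplices (5): abd, abe, ace, bcd, cde

Hence C_0 ≅ Z^5, C_1 ≅ Z^10, C_2 ≅ Z^5.

The boundary map ∂_1: C_1 → C_0 is given by ∂[p,q] = [q] − [p]. For instance
  ∂bd = d − b.
The 5×10 boundary matrix has rank 4 and Smith normal form diag(1,1,1,1).

The boundary map ∂_2: C_2 → C_1 acts by ∂[p,q,r] = [q,r] − [p,r] + [p,q]. For instance
  ∂bcd = cd − bd + bc,
  ∂abd = bd − ad + ab.
This gives a 10×5 integer matrix of rank 5; reducing to Smith normal form yields diagonal entries (1,1,1,1,1).

Computing H_k = (kernel of ∂_k) / (image of ∂_{k+1}):

  H_0: rank C_0 − rank ∂_1 = 5 − 4 = 1, and the invariant factors of ∂_1 are all 1, so H_0 = Z.
  H_1: rank ker ∂_1 − rank ∂_2 = (10 − 4) − 5 = 1, and the invariant factors of ∂_2 are all 1, so H_1 = Z.
  H_2: rank ker ∂_2 − rank ∂_3 = (5 − 5) − 0 = 0, and there is no ∂_3, so H_2 = 0.

Hence the Betti numbers are b_0 = 1, b_1 = 1, b_2 = 0.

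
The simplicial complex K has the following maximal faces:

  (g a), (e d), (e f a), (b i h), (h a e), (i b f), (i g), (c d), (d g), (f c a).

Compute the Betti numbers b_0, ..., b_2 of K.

b_0 = 1, b_1 = 4, b_2 = 0.

K has 9 vertices, 17 edges, 5 triangles.
rank ∂_0 = 0, rank ∂_1 = 8 ⇒ b_0 = 9 − 0 − 8 = 1; all invariant factors of ∂_1 are 1 so no torsion. So H_0 = Z.
rank ∂_1 = 8, rank ∂_2 = 5 ⇒ b_1 = 17 − 8 − 5 = 4; all invariant factors of ∂_2 are 1 so no torsion. So H_1 = Z^4.
rank ∂_2 = 5, rank ∂_3 = 0 ⇒ b_2 = 5 − 5 − 0 = 0. So H_2 = 0.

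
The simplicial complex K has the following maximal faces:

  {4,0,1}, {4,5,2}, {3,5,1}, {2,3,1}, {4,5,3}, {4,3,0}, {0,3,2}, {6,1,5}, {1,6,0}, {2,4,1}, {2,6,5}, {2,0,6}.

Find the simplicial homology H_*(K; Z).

H_0 ≅ Z,  H_1 ≅ Z/2Z,  H_2 = 0.

K has 7 vertices, 18 edges, 12 triangles.
rank ∂_0 = 0, rank ∂_1 = 6 ⇒ b_0 = 7 − 0 − 6 = 1; all invariant factors of ∂_1 are 1 so no torsion. So H_0 ≅ Z.
rank ∂_1 = 6, rank ∂_2 = 12 ⇒ b_1 = 18 − 6 − 12 = 0; ∂_2 has invariant factor(s) [2] giving torsion. So H_1 ≅ Z/2Z.
rank ∂_2 = 12, rank ∂_3 = 0 ⇒ b_2 = 12 − 12 − 0 = 0. So H_2 ≅ 0.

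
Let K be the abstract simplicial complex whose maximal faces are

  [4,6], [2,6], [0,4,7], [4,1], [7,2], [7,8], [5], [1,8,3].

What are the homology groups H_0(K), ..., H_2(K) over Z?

Order the vertices as 0 < 1 < 2 < 3 < 4 < 5 < 6 < 7 < 8. Listing each simplex with vertices in this order, K has dimension 2 with simplices:

  0-simplices (9): [0], [1], [2], [3], [4], [5], [6], [7], [8]
  1-simplices (11): [0,4], [0,7], [1,3], [1,4], [1,8], [2,6], [2,7], [3,8], [4,6], [4,7], [7,8]
  2-simplices (2): [0,4,7], [1,3,8]

so the chain groups are C_0 ≅ Z^9, C_1 ≅ Z^11, C_2 ≅ Z^2.

The boundary map ∂_1: C_1 → C_0 sends each edge [p,q] (with p < q) to q − p.
As a 9×11 matrix over Z this has rank 7, with invariant factors (1,1,1,1,1,1,1).

The boundary map ∂_2: C_2 → C_1 sends each 2-simplex [p,q,r] to [q,r] − [p,r] + [p,q]. For instance
  ∂[0,4,7] = [4,7] − [0,7] + [0,4],
  ∂[1,3,8] = [3,8] − [1,8] + [1,3].
The 11×2 boundary matrix has rank 2 and Smith normal form diag(1,1).

Computing H_k = (kernel of ∂_k) / (image of ∂_{k+1}):

  H_0: rank C_0 − rank ∂_1 = 9 − 7 = 2, and the invariant factors of ∂_1 are all 1, so H_0 ≅ Z^2.
  H_1: rank ker ∂_1 − rank ∂_2 = (11 − 7) − 2 = 2, and the invariant factors of ∂_2 are all 1, so H_1 ≅ Z^2.
  H_2: rank ker ∂_2 − rank ∂_3 = (2 − 2) − 0 = 0, and there is no ∂_3, so H_2 ≅ 0.

As a check, the Euler characteristic is 9 − 11 + 2 = 0, which agrees with 2 − 2 + 0 = 0.

H_0 ≅ Z^2,  H_1 ≅ Z^2,  H_2 = 0.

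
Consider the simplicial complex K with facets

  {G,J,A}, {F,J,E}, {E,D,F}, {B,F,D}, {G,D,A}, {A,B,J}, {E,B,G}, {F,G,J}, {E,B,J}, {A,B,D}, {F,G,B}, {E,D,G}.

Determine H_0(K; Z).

H_0 ≅ Z.

Fix the vertex order A < B < D < E < F < G < J and write every simplex with vertices in increasing order. Then dim K = 2 and the simplices of K are:

  0-simplices (7): A, B, D, E, F, G, J
  1-simplices (18): AB, AD, AG, AJ, BD, BE, BF, BG, BJ, DE, DF, DG, EF, EG, EJ, FG, FJ, GJ
  2-simplices (12): ABD, ABJ, ADG, AGJ, BDF, BEG, BEJ, BFG, DEF, DEG, EFJ, FGJ

so the chain groups are C_0 ≅ Z^7, C_1 ≅ Z^18, C_2 ≅ Z^12.

Boundary ∂_1: C_1 → C_0 maps an edge to its endpoints' difference, ∂[p,q] = q − p.
As a 7×18 matrix over Z this has rank 6, with invariant factors (1,1,1,1,1,1).

Boundary ∂_2: C_2 → C_1 acts by ∂[p,q,r] = [q,r] − [p,r] + [p,q]. For instance
  ∂ADG = DG − AG + AD,
  ∂FGJ = GJ − FJ + FG.
The resulting 18×12 matrix has rank 12, and its Smith normal form has invariant factors (1,1,1,1,1,1,1,1,1,1,1,2).

Reading off H_k = ker ∂_k / im ∂_{k+1}:

  H_0: rank C_0 − rank ∂_1 = 7 − 6 = 1, and the invariant factors of ∂_1 are all 1, so H_0 = Z.

(K is a triangulation of the real projective plane RP^2.)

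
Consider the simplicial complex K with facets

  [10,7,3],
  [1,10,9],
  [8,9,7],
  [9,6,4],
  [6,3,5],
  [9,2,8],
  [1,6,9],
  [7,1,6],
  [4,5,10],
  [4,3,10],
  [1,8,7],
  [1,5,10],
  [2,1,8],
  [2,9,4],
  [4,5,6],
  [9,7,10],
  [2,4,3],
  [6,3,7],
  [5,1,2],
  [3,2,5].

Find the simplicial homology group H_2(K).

H_2 = 0.

Take the total order 1 < 2 < 3 < 4 < 5 < 6 < 7 < 8 < 9 < 10 on the vertex set. Then K (dimension 2) consists of the simplices:

  0-simplices (10): [1], [2], [3], [4], [5], [6], [7], [8], [9], [10]
  1-simplices (30): (30 of them)
  2-simplices (20): (20 of them)

giving chain groups C_0 ≅ Z^10, C_1 ≅ Z^30, C_2 ≅ Z^20.

The boundary map ∂_1: C_1 → C_0 sends each edge [p,q] (with p < q) to q − p. For instance
  ∂[1,5] = [5] − [1].
The resulting 10×30 matrix has rank 9, and its Smith normal form has invariant factors (1,1,1,1,1,1,1,1,1).

Boundary ∂_2: C_2 → C_1 acts by ∂[p,q,r] = [q,r] − [p,r] + [p,q]. For instance
  ∂[3,6,7] = [6,7] − [3,7] + [3,6],
  ∂[2,4,9] = [4,9] − [2,9] + [2,4].
This gives a 30×20 integer matrix of rank 20; reducing to Smith normal form yields diagonal entries (1,1,1,1,1,1,1,1,1,1,1,1,1,1,1,1,1,1,1,2).

Now H_k = ker ∂_k / im ∂_{k+1}, so:

  H_2: rank ker ∂_2 − rank ∂_3 = (20 − 20) − 0 = 0, and there is no ∂_3, so H_2 = 0.

(K is a triangulation of the Klein bottle.)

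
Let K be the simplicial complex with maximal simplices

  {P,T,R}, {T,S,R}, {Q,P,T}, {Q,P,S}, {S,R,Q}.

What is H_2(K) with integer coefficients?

H_2 ≅ 0.

We work with the vertex ordering P < Q < R < S < T. The simplices of K, each written with vertices in increasing order, are:

  0-simplices (5): P, Q, R, S, T
  1-simplices (10): PQ, PR, PS, PT, QR, QS, QT, RS, RT, ST
  2-simplices (5): PQS, PQT, PRT, QRS, RST

giving chain groups C_0 ≅ Z^5, C_1 ≅ Z^10, C_2 ≅ Z^5.

Boundary ∂_1: C_1 → C_0 sends each edge [p,q] (with p < q) to q − p. For instance
  ∂PR = R − P.
The 5×10 boundary matrix has rank 4 and Smith normal form diag(1,1,1,1).

∂_2: C_2 → C_1 acts by ∂[p,q,r] = [q,r] − [p,r] + [p,q]. For instance
  ∂QRS = RS − QS + QR,
  ∂PRT = RT − PT + PR.
The resulting 10×5 matrix has rank 5, and its Smith normal form has invariant factors (1,1,1,1,1).

Reading off H_k = ker ∂_k / im ∂_{k+1}:

  H_2: rank ker ∂_2 − rank ∂_3 = (5 − 5) − 0 = 0, and there is no ∂_3, so H_2 ≅ 0.

(K is a triangulation of the Möbius band.)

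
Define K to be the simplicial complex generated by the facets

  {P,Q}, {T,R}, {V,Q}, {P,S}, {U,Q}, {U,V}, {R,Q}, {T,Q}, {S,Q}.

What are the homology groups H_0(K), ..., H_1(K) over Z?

H_0 ≅ Z,  H_1 ≅ Z^3.

Fix the vertex order P < Q < R < S < T < U < V and write every simplex with vertices in increasing order. Then dim K = 1 and the simplices of K are:

  0-simplices (7): P, Q, R, S, T, U, V
  1-simplices (9): PQ, PS, QR, QS, QT, QU, QV, RT, UV

Hence C_0 ≅ Z^7, C_1 ≅ Z^9.

∂_1: C_1 → C_0 is given by ∂[p,q] = [q] − [p]. For instance
  ∂QR = R − Q.
The resulting 7×9 matrix has rank 6, and its Smith normal form has invariant factors (1,1,1,1,1,1).

Computing H_k = (kernel of ∂_k) / (image of ∂_{k+1}):

  H_0: rank C_0 − rank ∂_1 = 7 − 6 = 1, and the invariant factors of ∂_1 are all 1, so H_0 ≅ Z.
  H_1: rank ker ∂_1 − rank ∂_2 = (9 − 6) − 0 = 3, and there is no ∂_2, so H_1 ≅ Z^3.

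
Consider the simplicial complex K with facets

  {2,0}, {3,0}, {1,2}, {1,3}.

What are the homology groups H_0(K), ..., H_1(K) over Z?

Order the vertices as 0 < 1 < 2 < 3. Listing each simplex with vertices in this order, K has dimension 1 with simplices:

  0-simplices (4): [0], [1], [2], [3]
  1-simplices (4): [0,2], [0,3], [1,2], [1,3]

giving chain groups C_0 ≅ Z^4, C_1 ≅ Z^4.

Boundary ∂_1: C_1 → C_0 sends each edge [p,q] (with p < q) to q − p. For instance
  ∂[0,3] = [3] − [0].
This gives a 4×4 integer matrix of rank 3; reducing to Smith normal form yields diagonal entries (1,1,1).

Computing H_k = (kernel of ∂_k) / (image of ∂_{k+1}):

  H_0: rank C_0 − rank ∂_1 = 4 − 3 = 1, and the invariant factors of ∂_1 are all 1, so H_0 ≅ Z.
  H_1: rank ker ∂_1 − rank ∂_2 = (4 − 3) − 0 = 1, and there is no ∂_2, so H_1 ≅ Z.

H_0 = Z,  H_1 = Z.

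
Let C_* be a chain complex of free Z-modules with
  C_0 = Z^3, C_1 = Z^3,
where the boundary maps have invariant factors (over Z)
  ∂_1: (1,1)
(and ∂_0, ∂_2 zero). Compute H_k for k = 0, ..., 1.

H_0 ≅ Z,  H_1 ≅ Z.

H_0: b_0 = 3 − 0 − 2 = 1; torsion from ∂_1 factors > 1: none. So H_0 ≅ Z.
H_1: b_1 = 3 − 2 − 0 = 1; torsion from ∂_2 factors > 1: none. So H_1 ≅ Z.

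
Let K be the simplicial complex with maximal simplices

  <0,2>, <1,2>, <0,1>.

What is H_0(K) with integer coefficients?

Fix the vertex order 0 < 1 < 2 and write every simplex with vertices in increasing order. Then dim K = 1 and the simplices of K are:

  0-simplices (3): [0], [1], [2]
  1-simplices (3): [0,1], [0,2], [1,2]

giving chain groups C_0 ≅ Z^3, C_1 ≅ Z^3.

The boundary map ∂_1: C_1 → C_0 is given by ∂[p,q] = [q] − [p].
This gives a 3×3 integer matrix of rank 2; reducing to Smith normal form yields diagonal entries (1,1).

From H_k ≅ ker(∂_k) / im(∂_{k+1}) we obtain:

  H_0: rank C_0 − rank ∂_1 = 3 − 2 = 1, and the invariant factors of ∂_1 are all 1, so H_0 = Z.

H_0 = Z.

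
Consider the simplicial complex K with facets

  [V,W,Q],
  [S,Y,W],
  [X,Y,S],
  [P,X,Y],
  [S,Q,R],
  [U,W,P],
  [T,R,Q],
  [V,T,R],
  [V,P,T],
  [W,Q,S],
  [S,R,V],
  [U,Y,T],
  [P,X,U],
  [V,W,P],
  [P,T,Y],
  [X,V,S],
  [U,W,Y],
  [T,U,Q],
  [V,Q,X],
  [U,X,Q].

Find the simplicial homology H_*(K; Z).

K has 10 vertices, 30 edges, 20 triangles.
rank ∂_0 = 0, rank ∂_1 = 9 ⇒ b_0 = 10 − 0 − 9 = 1; all invariant factors of ∂_1 are 1 so no torsion. So H_0 ≅ Z.
rank ∂_1 = 9, rank ∂_2 = 20 ⇒ b_1 = 30 − 9 − 20 = 1; ∂_2 has invariant factor(s) [2] giving torsion. So H_1 ≅ Z ⊕ Z/2Z.
rank ∂_2 = 20, rank ∂_3 = 0 ⇒ b_2 = 20 − 20 − 0 = 0. So H_2 ≅ 0.

H_0 = Z,  H_1 = Z ⊕ Z/2Z,  H_2 = 0.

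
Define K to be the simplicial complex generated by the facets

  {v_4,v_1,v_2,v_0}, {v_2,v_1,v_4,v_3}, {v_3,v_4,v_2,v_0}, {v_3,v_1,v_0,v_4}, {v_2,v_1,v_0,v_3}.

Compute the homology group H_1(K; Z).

H_1 ≅ 0.

Order the vertices as v_0 < v_1 < v_2 < v_3 < v_4. Listing each simplex with vertices in this order, K has dimension 3 with simplices:

  0-simplices (5): [v_0], [v_1], [v_2], [v_3], [v_4]
  1-simplices (10): [v_0,v_1], [v_0,v_2], [v_0,v_3], [v_0,v_4], [v_1,v_2], [v_1,v_3], [v_1,v_4], [v_2,v_3], [v_2,v_4], [v_3,v_4]
  2-simplices (10): [v_0,v_1,v_2], [v_0,v_1,v_3], [v_0,v_1,v_4], [v_0,v_2,v_3], [v_0,v_2,v_4], [v_0,v_3,v_4], [v_1,v_2,v_3], [v_1,v_2,v_4], [v_1,v_3,v_4], [v_2,v_3,v_4]
  3-simplices (5): [v_0,v_1,v_2,v_3], [v_0,v_1,v_2,v_4], [v_0,v_1,v_3,v_4], [v_0,v_2,v_3,v_4], [v_1,v_2,v_3,v_4]

giving chain groups C_0 ≅ Z^5, C_1 ≅ Z^10, C_2 ≅ Z^10, C_3 ≅ Z^5.

Boundary ∂_1: C_1 → C_0 maps an edge to its endpoints' difference, ∂[p,q] = q − p.
As a 5×10 matrix over Z this has rank 4, with invariant factors (1,1,1,1).

The boundary map ∂_2: C_2 → C_1 sends each 2-simplex [p,q,r] to [q,r] − [p,r] + [p,q]. For instance
  ∂[v_1,v_2,v_4] = [v_2,v_4] − [v_1,v_4] + [v_1,v_2],
  ∂[v_0,v_2,v_3] = [v_2,v_3] − [v_0,v_3] + [v_0,v_2].
The resulting 10×10 matrix has rank 6, and its Smith normal form has invariant factors (1,1,1,1,1,1).

Boundary ∂_3: C_3 → C_2 sends each 3-simplex σ to the alternating sum Σ_i (−1)^i (σ with its i-th vertex removed). For instance
  ∂[v_0,v_2,v_3,v_4] = [v_2,v_3,v_4] − [v_0,v_3,v_4] + [v_0,v_2,v_4] − [v_0,v_2,v_3],
  ∂[v_0,v_1,v_2,v_4] = [v_1,v_2,v_4] − [v_0,v_2,v_4] + [v_0,v_1,v_4] − [v_0,v_1,v_2].
The 10×5 boundary matrix has rank 4 and Smith normal form diag(1,1,1,1).

From H_k ≅ ker(∂_k) / im(∂_{k+1}) we obtain:

  H_1: rank ker ∂_1 − rank ∂_2 = (10 − 4) − 6 = 0, and the invariant factors of ∂_2 are all 1, so H_1 ≅ 0.

(K is a triangulation of the 3-sphere S^3.)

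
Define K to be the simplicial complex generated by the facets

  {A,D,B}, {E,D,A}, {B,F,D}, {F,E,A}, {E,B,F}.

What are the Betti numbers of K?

b_0 = 1, b_1 = 1, b_2 = 0.

Fix the vertex order A < B < D < E < F and write every simplex with vertices in increasing order. Then dim K = 2 and the simplices of K are:

  0-simplices (5): A, B, D, E, F
  1-simplices (10): AB, AD, AE, AF, BD, BE, BF, DE, DF, EF
  2-simplices (5): ABD, ADE, AEF, BDF, BEF

so the chain groups are C_0 ≅ Z^5, C_1 ≅ Z^10, C_2 ≅ Z^5.

∂_1: C_1 → C_0 sends each edge [p,q] (with p < q) to q − p. For instance
  ∂AE = E − A.
The resulting 5×10 matrix has rank 4, and its Smith normal form has invariant factors (1,1,1,1).

Boundary ∂_2: C_2 → C_1 acts by ∂[p,q,r] = [q,r] − [p,r] + [p,q]. For instance
  ∂BDF = DF − BF + BD,
  ∂AEF = EF − AF + AE.
The resulting 10×5 matrix has rank 5, and its Smith normal form has invariant factors (1,1,1,1,1).

Now H_k = ker ∂_k / im ∂_{k+1}, so:

  H_0: rank C_0 − rank ∂_1 = 5 − 4 = 1, and the invariant factors of ∂_1 are all 1, so H_0 = Z.
  H_1: rank ker ∂_1 − rank ∂_2 = (10 − 4) − 5 = 1, and the invariant factors of ∂_2 are all 1, so H_1 = Z.
  H_2: rank ker ∂_2 − rank ∂_3 = (5 − 5) − 0 = 0, and there is no ∂_3, so H_2 = 0.

As a check, the Euler characteristic is 5 − 10 + 5 = 0, which agrees with 1 − 1 + 0 = 0.

Hence the Betti numbers are b_0 = 1, b_1 = 1, b_2 = 0.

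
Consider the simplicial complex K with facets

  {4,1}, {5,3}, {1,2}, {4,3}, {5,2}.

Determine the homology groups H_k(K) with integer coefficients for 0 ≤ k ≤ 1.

Order the vertices as 1 < 2 < 3 < 4 < 5. Listing each simplex with vertices in this order, K has dimension 1 with simplices:

  0-simplices (5): [1], [2], [3], [4], [5]
  1-simplices (5): [1,2], [1,4], [2,5], [3,4], [3,5]

so the chain groups are C_0 ≅ Z^5, C_1 ≅ Z^5.

The boundary map ∂_1: C_1 → C_0 is given by ∂[p,q] = [q] − [p].
The resulting 5×5 matrix has rank 4, and its Smith normal form has invariant factors (1,1,1,1).

Computing H_k = (kernel of ∂_k) / (image of ∂_{k+1}):

  H_0: rank C_0 − rank ∂_1 = 5 − 4 = 1, and the invariant factors of ∂_1 are all 1, so H_0 = Z.
  H_1: rank ker ∂_1 − rank ∂_2 = (5 − 4) − 0 = 1, and there is no ∂_2, so H_1 = Z.

H_0 = Z,  H_1 = Z.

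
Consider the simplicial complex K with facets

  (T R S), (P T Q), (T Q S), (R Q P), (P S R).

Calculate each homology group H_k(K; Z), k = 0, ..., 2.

Fix the vertex order P < Q < R < S < T and write every simplex with vertices in increasing order. Then dim K = 2 and the simplices of K are:

  0-simplices (5): P, Q, R, S, T
  1-simplices (10): PQ, PR, PS, PT, QR, QS, QT, RS, RT, ST
  2-simplices (5): PQR, PQT, PRS, QST, RST

so the chain groups are C_0 ≅ Z^5, C_1 ≅ Z^10, C_2 ≅ Z^5.

∂_1: C_1 → C_0 is given by ∂[p,q] = [q] − [p].
The 5×10 boundary matrix has rank 4 and Smith normal form diag(1,1,1,1).

The boundary map ∂_2: C_2 → C_1 acts by ∂[p,q,r] = [q,r] − [p,r] + [p,q]. For instance
  ∂RST = ST − RT + RS,
  ∂QST = ST − QT + QS.
The 10×5 boundary matrix has rank 5 and Smith normal form diag(1,1,1,1,1).

Reading off H_k = ker ∂_k / im ∂_{k+1}:

  H_0: rank C_0 − rank ∂_1 = 5 − 4 = 1, and the invariant factors of ∂_1 are all 1, so H_0 = Z.
  H_1: rank ker ∂_1 − rank ∂_2 = (10 − 4) − 5 = 1, and the invariant factors of ∂_2 are all 1, so H_1 = Z.
  H_2: rank ker ∂_2 − rank ∂_3 = (5 − 5) − 0 = 0, and there is no ∂_3, so H_2 = 0.

As a check, the Euler characteristic is 5 − 10 + 5 = 0, which agrees with 1 − 1 + 0 = 0.

H_0 = Z,  H_1 = Z,  H_2 = 0.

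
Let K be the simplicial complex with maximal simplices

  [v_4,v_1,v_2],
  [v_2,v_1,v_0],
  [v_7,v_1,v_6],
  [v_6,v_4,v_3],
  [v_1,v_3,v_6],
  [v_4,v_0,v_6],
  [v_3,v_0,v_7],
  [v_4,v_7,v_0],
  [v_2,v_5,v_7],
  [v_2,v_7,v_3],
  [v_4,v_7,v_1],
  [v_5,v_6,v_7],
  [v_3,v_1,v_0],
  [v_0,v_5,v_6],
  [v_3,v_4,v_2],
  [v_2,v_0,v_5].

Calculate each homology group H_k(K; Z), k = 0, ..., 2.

We work with the vertex ordering v_0 < v_1 < v_2 < v_3 < v_4 < v_5 < v_6 < v_7. The simplices of K, each written with vertices in increasing order, are:

  0-simplices (8): [v_0], [v_1], [v_2], [v_3], [v_4], [v_5], [v_6], [v_7]
  1-simplices (24): (24 of them)
  2-simplices (16): (16 of them)

so the chain groups are C_0 ≅ Z^8, C_1 ≅ Z^24, C_2 ≅ Z^16.

Boundary ∂_1: C_1 → C_0 sends each edge [p,q] (with p < q) to q − p.
The 8×24 boundary matrix has rank 7 and Smith normal form diag(1,1,1,1,1,1,1).

∂_2: C_2 → C_1 acts by ∂[p,q,r] = [q,r] − [p,r] + [p,q]. For instance
  ∂[v_2,v_5,v_7] = [v_5,v_7] − [v_2,v_7] + [v_2,v_5],
  ∂[v_0,v_1,v_3] = [v_1,v_3] − [v_0,v_3] + [v_0,v_1].
As a 24×16 matrix over Z this has rank 15, with invariant factors (1,1,1,1,1,1,1,1,1,1,1,1,1,1,1).

Computing H_k = (kernel of ∂_k) / (image of ∂_{k+1}):

  H_0: rank C_0 − rank ∂_1 = 8 − 7 = 1, and the invariant factors of ∂_1 are all 1, so H_0 ≅ Z.
  H_1: rank ker ∂_1 − rank ∂_2 = (24 − 7) − 15 = 2, and the invariant factors of ∂_2 are all 1, so H_1 ≅ Z^2.
  H_2: rank ker ∂_2 − rank ∂_3 = (16 − 15) − 0 = 1, and there is no ∂_3, so H_2 ≅ Z.

(K is a triangulation of the torus T^2.)

H_0 ≅ Z,  H_1 ≅ Z^2,  H_2 ≅ Z.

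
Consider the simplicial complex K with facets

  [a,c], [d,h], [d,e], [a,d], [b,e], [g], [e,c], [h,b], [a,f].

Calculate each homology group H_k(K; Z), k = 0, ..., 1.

Take the total order a < b < c < d < e < f < g < h on the vertex set. Then K (dimension 1) consists of the simplices:

  0-simplices (8): a, b, c, d, e, f, g, h
  1-simplices (8): ac, ad, af, be, bh, ce, de, dh

so the chain groups are C_0 ≅ Z^8, C_1 ≅ Z^8.

∂_1: C_1 → C_0 sends each edge [p,q] (with p < q) to q − p. For instance
  ∂bh = h − b.
The 8×8 boundary matrix has rank 6 and Smith normal form diag(1,1,1,1,1,1).

Computing H_k = (kernel of ∂_k) / (image of ∂_{k+1}):

  H_0: rank C_0 − rank ∂_1 = 8 − 6 = 2, and the invariant factors of ∂_1 are all 1, so H_0 ≅ Z^2.
  H_1: rank ker ∂_1 − rank ∂_2 = (8 − 6) − 0 = 2, and there is no ∂_2, so H_1 ≅ Z^2.

H_0 ≅ Z^2,  H_1 ≅ Z^2.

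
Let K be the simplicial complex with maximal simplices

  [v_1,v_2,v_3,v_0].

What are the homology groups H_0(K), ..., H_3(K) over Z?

H_0 ≅ Z,  H_1 = 0,  H_2 = 0,  H_3 = 0.

Take the total order v_0 < v_1 < v_2 < v_3 on the vertex set. Then K (dimension 3) consists of the simplices:

  0-simplices (4): [v_0], [v_1], [v_2], [v_3]
  1-simplices (6): [v_0,v_1], [v_0,v_2], [v_0,v_3], [v_1,v_2], [v_1,v_3], [v_2,v_3]
  2-simplices (4): [v_0,v_1,v_2], [v_0,v_1,v_3], [v_0,v_2,v_3], [v_1,v_2,v_3]
  3-simplices (1): [v_0,v_1,v_2,v_3]

Hence C_0 ≅ Z^4, C_1 ≅ Z^6, C_2 ≅ Z^4, C_3 ≅ Z^1.

∂_1: C_1 → C_0 is given by ∂[p,q] = [q] − [p]. For instance
  ∂[v_2,v_3] = [v_3] − [v_2].
As a 4×6 matrix over Z this has rank 3, with invariant factors (1,1,1).

∂_2: C_2 → C_1 maps a triangle to the signed sum of its edges. For instance
  ∂[v_0,v_1,v_3] = [v_1,v_3] − [v_0,v_3] + [v_0,v_1],
  ∂[v_0,v_2,v_3] = [v_2,v_3] − [v_0,v_3] + [v_0,v_2].
This gives a 6×4 integer matrix of rank 3; reducing to Smith normal form yields diagonal entries (1,1,1).

Boundary ∂_3: C_3 → C_2 sends each 3-simplex σ to the alternating sum Σ_i (−1)^i (σ with its i-th vertex removed). For instance
  ∂[v_0,v_1,v_2,v_3] = [v_1,v_2,v_3] − [v_0,v_2,v_3] + [v_0,v_1,v_3] − [v_0,v_1,v_2].
This gives a 4×1 integer matrix of rank 1; reducing to Smith normal form yields diagonal entries (1).

Reading off H_k = ker ∂_k / im ∂_{k+1}:

  H_0: rank C_0 − rank ∂_1 = 4 − 3 = 1, and the invariant factors of ∂_1 are all 1, so H_0 = Z.
  H_1: rank ker ∂_1 − rank ∂_2 = (6 − 3) − 3 = 0, and the invariant factors of ∂_2 are all 1, so H_1 = 0.
  H_2: rank ker ∂_2 − rank ∂_3 = (4 − 3) − 1 = 0, and the invariant factors of ∂_3 are all 1, so H_2 = 0.
  H_3: rank ker ∂_3 − rank ∂_4 = (1 − 1) − 0 = 0, and there is no ∂_4, so H_3 = 0.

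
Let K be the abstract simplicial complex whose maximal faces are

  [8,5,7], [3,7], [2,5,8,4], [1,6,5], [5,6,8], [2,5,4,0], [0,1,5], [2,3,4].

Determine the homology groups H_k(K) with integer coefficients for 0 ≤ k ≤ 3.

H_0 ≅ Z,  H_1 ≅ Z,  H_2 = 0,  H_3 = 0.

Order the vertices as 0 < 1 < 2 < 3 < 4 < 5 < 6 < 7 < 8. Listing each simplex with vertices in this order, K has dimension 3 with simplices:

  0-simplices (9): [0], [1], [2], [3], [4], [5], [6], [7], [8]
  1-simplices (19): [0,1], [0,2], [0,4], [0,5], [1,5], [1,6], [2,3], [2,4], [2,5], [2,8], [3,4], [3,7], [4,5], [4,8], [5,6], [5,7], [5,8], [6,8], [7,8]
  2-simplices (12): [0,1,5], [0,2,4], [0,2,5], [0,4,5], [1,5,6], [2,3,4], [2,4,5], [2,4,8], [2,5,8], [4,5,8], [5,6,8], [5,7,8]
  3-simplices (2): [0,2,4,5], [2,4,5,8]

Hence C_0 ≅ Z^9, C_1 ≅ Z^19, C_2 ≅ Z^12, C_3 ≅ Z^2.

The boundary map ∂_1: C_1 → C_0 maps an edge to its endpoints' difference, ∂[p,q] = q − p.
As a 9×19 matrix over Z this has rank 8, with invariant factors (1,1,1,1,1,1,1,1).

∂_2: C_2 → C_1 acts by ∂[p,q,r] = [q,r] − [p,r] + [p,q]. For instance
  ∂[2,4,8] = [4,8] − [2,8] + [2,4],
  ∂[5,7,8] = [7,8] − [5,8] + [5,7].
This gives a 19×12 integer matrix of rank 10; reducing to Smith normal form yields diagonal entries (1,1,1,1,1,1,1,1,1,1).

The boundary map ∂_3: C_3 → C_2 sends each 3-simplex σ to the alternating sum Σ_i (−1)^i (σ with its i-th vertex removed). For instance
  ∂[0,2,4,5] = [2,4,5] − [0,4,5] + [0,2,5] − [0,2,4],
  ∂[2,4,5,8] = [4,5,8] − [2,5,8] + [2,4,8] − [2,4,5].
As a 12×2 matrix over Z this has rank 2, with invariant factors (1,1).

From H_k ≅ ker(∂_k) / im(∂_{k+1}) we obtain:

  H_0: rank C_0 − rank ∂_1 = 9 − 8 = 1, and the invariant factors of ∂_1 are all 1, so H_0 = Z.
  H_1: rank ker ∂_1 − rank ∂_2 = (19 − 8) − 10 = 1, and the invariant factors of ∂_2 are all 1, so H_1 = Z.
  H_2: rank ker ∂_2 − rank ∂_3 = (12 − 10) − 2 = 0, and the invariant factors of ∂_3 are all 1, so H_2 = 0.
  H_3: rank ker ∂_3 − rank ∂_4 = (2 − 2) − 0 = 0, and there is no ∂_4, so H_3 = 0.

As a check, the Euler characteristic is 9 − 19 + 12 − 2 = 0, which agrees with 1 − 1 + 0 − 0 = 0.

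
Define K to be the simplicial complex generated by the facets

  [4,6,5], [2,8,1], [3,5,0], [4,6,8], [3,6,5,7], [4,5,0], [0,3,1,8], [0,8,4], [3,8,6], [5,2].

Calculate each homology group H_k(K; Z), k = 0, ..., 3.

Fix the vertex order 0 < 1 < 2 < 3 < 4 < 5 < 6 < 7 < 8 and write every simplex with vertices in increasing order. Then dim K = 3 and the simplices of K are:

  0-simplices (9): [0], [1], [2], [3], [4], [5], [6], [7], [8]
  1-simplices (21): [0,1], [0,3], [0,4], [0,5], [0,8], [1,2], [1,3], [1,8], [2,5], [2,8], [3,5], [3,6], [3,7], [3,8], [4,5], [4,6], [4,8], [5,6], [5,7], [6,7], [6,8]
  2-simplices (15): [0,1,3], [0,1,8], [0,3,5], [0,3,8], [0,4,5], [0,4,8], [1,2,8], [1,3,8], [3,5,6], [3,5,7], [3,6,7], [3,6,8], [4,5,6], [4,6,8], [5,6,7]
  3-simplices (2): [0,1,3,8], [3,5,6,7]

Hence C_0 ≅ Z^9, C_1 ≅ Z^21, C_2 ≅ Z^15, C_3 ≅ Z^2.

∂_1: C_1 → C_0 maps an edge to its endpoints' difference, ∂[p,q] = q − p. For instance
  ∂[3,7] = [7] − [3].
The 9×21 boundary matrix has rank 8 and Smith normal form diag(1,1,1,1,1,1,1,1).

Boundary ∂_2: C_2 → C_1 acts by ∂[p,q,r] = [q,r] − [p,r] + [p,q]. For instance
  ∂[3,6,7] = [6,7] − [3,7] + [3,6],
  ∂[0,4,5] = [4,5] − [0,5] + [0,4].
As a 21×15 matrix over Z this has rank 12, with invariant factors (1,1,1,1,1,1,1,1,1,1,1,1).

∂_3: C_3 → C_2 sends each 3-simplex σ to the alternating sum Σ_i (−1)^i (σ with its i-th vertex removed). For instance
  ∂[3,5,6,7] = [5,6,7] − [3,6,7] + [3,5,7] − [3,5,6],
  ∂[0,1,3,8] = [1,3,8] − [0,3,8] + [0,1,8] − [0,1,3].
As a 15×2 matrix over Z this has rank 2, with invariant factors (1,1).

From H_k ≅ ker(∂_k) / im(∂_{k+1}) we obtain:

  H_0: rank C_0 − rank ∂_1 = 9 − 8 = 1, and the invariant factors of ∂_1 are all 1, so H_0 = Z.
  H_1: rank ker ∂_1 − rank ∂_2 = (21 − 8) − 12 = 1, and the invariant factors of ∂_2 are all 1, so H_1 = Z.
  H_2: rank ker ∂_2 − rank ∂_3 = (15 − 12) − 2 = 1, and the invariant factors of ∂_3 are all 1, so H_2 = Z.
  H_3: rank ker ∂_3 − rank ∂_4 = (2 − 2) − 0 = 0, and there is no ∂_4, so H_3 = 0.

H_0 ≅ Z,  H_1 ≅ Z,  H_2 ≅ Z,  H_3 = 0.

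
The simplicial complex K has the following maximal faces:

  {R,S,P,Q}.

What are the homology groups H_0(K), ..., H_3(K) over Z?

H_0 = Z,  H_1 = 0,  H_2 = 0,  H_3 = 0.

Take the total order P < Q < R < S on the vertex set. Then K (dimension 3) consists of the simplices:

  0-simplices (4): P, Q, R, S
  1-simplices (6): PQ, PR, PS, QR, QS, RS
  2-simplices (4): PQR, PQS, PRS, QRS
  3-simplices (1): PQRS

so the chain groups are C_0 ≅ Z^4, C_1 ≅ Z^6, C_2 ≅ Z^4, C_3 ≅ Z^1.

The boundary map ∂_1: C_1 → C_0 maps an edge to its endpoints' difference, ∂[p,q] = q − p. For instance
  ∂PS = S − P.
The resulting 4×6 matrix has rank 3, and its Smith normal form has invariant factors (1,1,1).

Boundary ∂_2: C_2 → C_1 acts by ∂[p,q,r] = [q,r] − [p,r] + [p,q]. For instance
  ∂PQS = QS − PS + PQ,
  ∂PRS = RS − PS + PR.
The resulting 6×4 matrix has rank 3, and its Smith normal form has invariant factors (1,1,1).

Boundary ∂_3: C_3 → C_2 sends each 3-simplex σ to the alternating sum Σ_i (−1)^i (σ with its i-th vertex removed). For instance
  ∂PQRS = QRS − PRS + PQS − PQR.
The resulting 4×1 matrix has rank 1, and its Smith normal form has invariant factors (1).

Reading off H_k = ker ∂_k / im ∂_{k+1}:

  H_0: rank C_0 − rank ∂_1 = 4 − 3 = 1, and the invariant factors of ∂_1 are all 1, so H_0 = Z.
  H_1: rank ker ∂_1 − rank ∂_2 = (6 − 3) − 3 = 0, and the invariant factors of ∂_2 are all 1, so H_1 = 0.
  H_2: rank ker ∂_2 − rank ∂_3 = (4 − 3) − 1 = 0, and the invariant factors of ∂_3 are all 1, so H_2 = 0.
  H_3: rank ker ∂_3 − rank ∂_4 = (1 − 1) − 0 = 0, and there is no ∂_4, so H_3 = 0.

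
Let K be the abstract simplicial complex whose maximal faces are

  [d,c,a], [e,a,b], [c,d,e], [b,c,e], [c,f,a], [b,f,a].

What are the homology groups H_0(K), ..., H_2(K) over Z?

H_0 ≅ Z,  H_1 ≅ Z,  H_2 = 0.

Order the vertices as a < b < c < d < e < f. Listing each simplex with vertices in this order, K has dimension 2 with simplices:

  0-simplices (6): a, b, c, d, e, f
  1-simplices (12): ab, ac, ad, ae, af, bc, be, bf, cd, ce, cf, de
  2-simplices (6): abe, abf, acd, acf, bce, cde

so the chain groups are C_0 ≅ Z^6, C_1 ≅ Z^12, C_2 ≅ Z^6.

The boundary map ∂_1: C_1 → C_0 sends each edge [p,q] (with p < q) to q − p. For instance
  ∂ad = d − a.
As a 6×12 matrix over Z this has rank 5, with invariant factors (1,1,1,1,1).

∂_2: C_2 → C_1 acts by ∂[p,q,r] = [q,r] − [p,r] + [p,q]. For instance
  ∂cde = de − ce + cd,
  ∂abe = be − ae + ab.
As a 12×6 matrix over Z this has rank 6, with invariant factors (1,1,1,1,1,1).

Now H_k = ker ∂_k / im ∂_{k+1}, so:

  H_0: rank C_0 − rank ∂_1 = 6 − 5 = 1, and the invariant factors of ∂_1 are all 1, so H_0 ≅ Z.
  H_1: rank ker ∂_1 − rank ∂_2 = (12 − 5) − 6 = 1, and the invariant factors of ∂_2 are all 1, so H_1 ≅ Z.
  H_2: rank ker ∂_2 − rank ∂_3 = (6 − 6) − 0 = 0, and there is no ∂_3, so H_2 ≅ 0.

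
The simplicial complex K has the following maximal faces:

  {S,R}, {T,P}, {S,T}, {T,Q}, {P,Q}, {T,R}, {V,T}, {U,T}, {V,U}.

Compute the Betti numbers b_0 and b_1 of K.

Order the vertices as P < Q < R < S < T < U < V. Listing each simplex with vertices in this order, K has dimension 1 with simplices:

  0-simplices (7): P, Q, R, S, T, U, V
  1-simplices (9): PQ, PT, QT, RS, RT, ST, TU, TV, UV

giving chain groups C_0 ≅ Z^7, C_1 ≅ Z^9.

Boundary ∂_1: C_1 → C_0 sends each edge [p,q] (with p < q) to q − p. For instance
  ∂PQ = Q − P.
The 7×9 boundary matrix has rank 6 and Smith normal form diag(1,1,1,1,1,1).

From H_k ≅ ker(∂_k) / im(∂_{k+1}) we obtain:

  H_0: rank C_0 − rank ∂_1 = 7 − 6 = 1, and the invariant factors of ∂_1 are all 1, so H_0 = Z.
  H_1: rank ker ∂_1 − rank ∂_2 = (9 − 6) − 0 = 3, and there is no ∂_2, so H_1 = Z^3.

As a check, the Euler characteristic is 7 − 9 = -2, which agrees with 1 − 3 = -2.

Hence the Betti numbers are b_0 = 1, b_1 = 3.

b_0 = 1, b_1 = 3.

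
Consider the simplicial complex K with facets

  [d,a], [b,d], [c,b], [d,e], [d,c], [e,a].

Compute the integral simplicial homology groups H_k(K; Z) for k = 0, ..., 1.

K has 5 vertices, 6 edges.
rank ∂_0 = 0, rank ∂_1 = 4 ⇒ b_0 = 5 − 0 − 4 = 1; all invariant factors of ∂_1 are 1 so no torsion. So H_0 ≅ Z.
rank ∂_1 = 4, rank ∂_2 = 0 ⇒ b_1 = 6 − 4 − 0 = 2. So H_1 ≅ Z^2.

H_0 = Z,  H_1 = Z^2.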